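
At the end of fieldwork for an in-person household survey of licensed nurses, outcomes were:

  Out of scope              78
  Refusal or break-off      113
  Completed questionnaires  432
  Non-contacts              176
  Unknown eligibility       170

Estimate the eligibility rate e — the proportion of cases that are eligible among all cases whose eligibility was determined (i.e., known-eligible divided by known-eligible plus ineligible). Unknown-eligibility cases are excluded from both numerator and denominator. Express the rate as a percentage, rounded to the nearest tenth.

90.2%

Known eligible: 432 + 113 + 176 = 721
e = 721 / (721 + 78) = 721 / 799 = 0.9024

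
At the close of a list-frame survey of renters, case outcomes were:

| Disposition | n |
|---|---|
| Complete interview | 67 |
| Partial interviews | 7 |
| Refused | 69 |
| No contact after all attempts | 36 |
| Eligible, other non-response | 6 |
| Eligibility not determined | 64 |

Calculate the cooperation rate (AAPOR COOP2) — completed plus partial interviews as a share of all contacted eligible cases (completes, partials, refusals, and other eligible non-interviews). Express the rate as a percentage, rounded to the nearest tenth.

Num = 67 + 7 = 74
Base = 67 + 7 + 69 + 6 = 149
COOP2 = 74 / 149 = 0.4966

49.7%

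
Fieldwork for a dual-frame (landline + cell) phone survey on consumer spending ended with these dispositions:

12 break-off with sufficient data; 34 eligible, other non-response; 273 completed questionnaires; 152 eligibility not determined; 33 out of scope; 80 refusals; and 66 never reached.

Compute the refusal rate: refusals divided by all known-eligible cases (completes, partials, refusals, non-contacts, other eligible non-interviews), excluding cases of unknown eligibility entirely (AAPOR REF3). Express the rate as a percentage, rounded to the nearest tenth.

Num: 80
Denom: 273 + 12 + 80 + 66 + 34 = 465
REF3 = 80 / 465 = 0.1720

17.2%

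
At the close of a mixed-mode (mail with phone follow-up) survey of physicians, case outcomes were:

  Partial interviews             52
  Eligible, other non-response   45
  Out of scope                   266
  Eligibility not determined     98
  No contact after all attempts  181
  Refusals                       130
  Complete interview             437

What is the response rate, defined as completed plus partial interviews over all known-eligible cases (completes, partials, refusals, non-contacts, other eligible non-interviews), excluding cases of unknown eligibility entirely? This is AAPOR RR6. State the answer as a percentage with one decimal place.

Num = 437 + 52 = 489
Denominator = 437 + 52 + 130 + 181 + 45 = 845
RR6 = 489 / 845 = 0.5787

57.9%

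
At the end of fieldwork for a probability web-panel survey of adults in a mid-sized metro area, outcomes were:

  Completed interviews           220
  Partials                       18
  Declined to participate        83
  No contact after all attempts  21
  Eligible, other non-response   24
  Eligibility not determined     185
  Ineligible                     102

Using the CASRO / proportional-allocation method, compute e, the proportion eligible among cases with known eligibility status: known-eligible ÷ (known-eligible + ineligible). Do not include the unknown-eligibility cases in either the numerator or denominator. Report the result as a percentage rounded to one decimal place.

78.2%

Known eligible = 220 + 18 + 83 + 21 + 24 = 366
e = 366 / (366 + 102) = 366 / 468 = 0.7821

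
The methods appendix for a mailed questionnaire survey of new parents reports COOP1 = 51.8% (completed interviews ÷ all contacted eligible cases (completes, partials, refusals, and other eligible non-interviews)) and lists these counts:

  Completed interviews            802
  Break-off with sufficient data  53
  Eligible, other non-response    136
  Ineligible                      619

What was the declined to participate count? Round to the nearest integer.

557

COOP1 = 802 / D = 0.518
D = 802 / 0.518 = 1548.3
Remaining denominator categories sum to 991
declined to participate = 1548.3 − 991 ≈ 557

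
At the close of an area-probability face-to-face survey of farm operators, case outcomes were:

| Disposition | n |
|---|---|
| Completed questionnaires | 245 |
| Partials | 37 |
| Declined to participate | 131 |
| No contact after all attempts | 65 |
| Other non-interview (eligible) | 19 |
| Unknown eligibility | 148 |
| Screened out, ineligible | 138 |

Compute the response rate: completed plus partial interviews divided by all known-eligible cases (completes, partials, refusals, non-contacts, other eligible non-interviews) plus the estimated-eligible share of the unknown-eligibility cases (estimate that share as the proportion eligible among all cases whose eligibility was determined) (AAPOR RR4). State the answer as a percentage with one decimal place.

Top = 245 + 37 = 282
Known eligible = 245 + 37 + 131 + 65 + 19 = 497
e = 497 / (497 + 138) = 497 / 635 = 0.7827
e × U = 0.7827 × 148 = 115.84
Denominator = 497 + 115.84 = 612.84
RR4 = 282 / 612.84 = 0.4602

46.0%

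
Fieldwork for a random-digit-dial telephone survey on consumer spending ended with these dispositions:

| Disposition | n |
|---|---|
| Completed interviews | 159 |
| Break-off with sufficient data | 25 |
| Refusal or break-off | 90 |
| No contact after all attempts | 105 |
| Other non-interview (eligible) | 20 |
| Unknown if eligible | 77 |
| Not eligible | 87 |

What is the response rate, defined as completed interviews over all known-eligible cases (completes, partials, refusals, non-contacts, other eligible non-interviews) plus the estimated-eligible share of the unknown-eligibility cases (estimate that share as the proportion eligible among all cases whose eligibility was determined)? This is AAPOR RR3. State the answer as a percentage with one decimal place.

Top = 159
Known eligible = 159 + 25 + 90 + 105 + 20 = 399
e = 399 / (399 + 87) = 399 / 486 = 0.8210
Estimated eligible among unknowns = 0.8210 × 77 = 63.22
Base = 399 + 63.22 = 462.22
RR3 = 159 / 462.22 = 0.3440

34.4%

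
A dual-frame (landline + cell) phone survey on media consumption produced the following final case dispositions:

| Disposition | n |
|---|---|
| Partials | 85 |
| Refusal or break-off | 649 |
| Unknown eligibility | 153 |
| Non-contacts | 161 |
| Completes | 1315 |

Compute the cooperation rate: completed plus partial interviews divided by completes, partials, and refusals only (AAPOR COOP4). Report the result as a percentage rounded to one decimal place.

68.3%

Numerator: 1315 + 85 = 1400
Base: 1315 + 85 + 649 = 2049
COOP4 = 1400 / 2049 = 0.6833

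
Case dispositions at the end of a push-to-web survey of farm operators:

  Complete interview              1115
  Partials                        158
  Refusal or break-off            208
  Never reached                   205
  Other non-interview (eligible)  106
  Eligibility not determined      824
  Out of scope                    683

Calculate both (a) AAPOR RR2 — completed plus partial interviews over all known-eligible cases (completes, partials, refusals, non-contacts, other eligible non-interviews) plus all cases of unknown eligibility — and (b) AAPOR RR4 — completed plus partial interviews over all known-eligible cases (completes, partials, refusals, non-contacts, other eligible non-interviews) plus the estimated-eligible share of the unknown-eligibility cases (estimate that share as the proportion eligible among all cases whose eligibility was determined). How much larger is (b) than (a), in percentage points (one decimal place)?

4.6

Top = 1115 + 158 = 1273
Base = 1115 + 158 + 208 + 205 + 106 + 824 = 2616
RR2 = 1273 / 2616 = 0.4866
Known eligible = 1115 + 158 + 208 + 205 + 106 = 1792
e = 1792 / (1792 + 683) = 1792 / 2475 = 0.7240
Estimated eligible among unknowns = 0.7240 × 824 = 596.58
Base = 1792 + 596.58 = 2388.58
RR4 = 1273 / 2388.58 = 0.5330
Difference = 53.30 − 48.66 = 4.64 percentage points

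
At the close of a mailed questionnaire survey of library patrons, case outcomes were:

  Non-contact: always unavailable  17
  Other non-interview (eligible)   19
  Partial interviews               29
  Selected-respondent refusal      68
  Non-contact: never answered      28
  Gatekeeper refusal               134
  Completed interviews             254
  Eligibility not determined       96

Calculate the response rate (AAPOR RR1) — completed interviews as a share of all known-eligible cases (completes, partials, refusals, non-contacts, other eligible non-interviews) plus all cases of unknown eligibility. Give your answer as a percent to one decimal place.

39.4%

Refused = 134 + 68 = 202
No contact after all attempts = 28 + 17 = 45
Num = 254
Base = 254 + 29 + 202 + 45 + 19 + 96 = 645
RR1 = 254 / 645 = 0.3938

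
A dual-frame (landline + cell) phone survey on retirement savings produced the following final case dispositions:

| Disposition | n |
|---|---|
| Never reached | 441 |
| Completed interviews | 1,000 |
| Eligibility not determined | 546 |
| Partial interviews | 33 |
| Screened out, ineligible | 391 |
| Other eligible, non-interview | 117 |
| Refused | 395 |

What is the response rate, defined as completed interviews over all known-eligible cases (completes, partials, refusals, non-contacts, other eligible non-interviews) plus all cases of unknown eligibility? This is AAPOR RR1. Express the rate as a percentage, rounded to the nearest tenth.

39.5%

Numerator → 1000
Denom → 1000 + 33 + 395 + 441 + 117 + 546 = 2532
RR1 = 1000 / 2532 = 0.3949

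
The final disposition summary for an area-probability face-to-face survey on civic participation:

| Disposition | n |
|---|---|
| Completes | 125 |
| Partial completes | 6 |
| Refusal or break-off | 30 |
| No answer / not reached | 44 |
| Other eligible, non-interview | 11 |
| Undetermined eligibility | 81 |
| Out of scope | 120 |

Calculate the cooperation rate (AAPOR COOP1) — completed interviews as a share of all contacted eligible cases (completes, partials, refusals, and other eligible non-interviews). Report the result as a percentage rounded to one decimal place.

72.7%

Top: 125
Base: 125 + 6 + 30 + 11 = 172
COOP1 = 125 / 172 = 0.7267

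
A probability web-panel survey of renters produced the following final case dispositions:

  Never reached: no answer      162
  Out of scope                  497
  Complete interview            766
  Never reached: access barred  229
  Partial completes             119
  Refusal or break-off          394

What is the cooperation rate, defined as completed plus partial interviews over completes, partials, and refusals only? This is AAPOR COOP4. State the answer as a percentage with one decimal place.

69.2%

No contact after all attempts = 162 + 229 = 391
Numerator = 766 + 119 = 885
Denom = 766 + 119 + 394 = 1279
COOP4 = 885 / 1279 = 0.6919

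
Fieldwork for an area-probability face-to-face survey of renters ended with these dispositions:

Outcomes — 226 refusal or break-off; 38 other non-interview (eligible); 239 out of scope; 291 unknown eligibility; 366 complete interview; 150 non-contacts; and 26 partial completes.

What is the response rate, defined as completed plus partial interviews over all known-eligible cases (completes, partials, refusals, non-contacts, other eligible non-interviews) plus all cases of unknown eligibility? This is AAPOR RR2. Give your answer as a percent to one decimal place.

Num → 366 + 26 = 392
Base → 366 + 26 + 226 + 150 + 38 + 291 = 1097
RR2 = 392 / 1097 = 0.3573

35.7%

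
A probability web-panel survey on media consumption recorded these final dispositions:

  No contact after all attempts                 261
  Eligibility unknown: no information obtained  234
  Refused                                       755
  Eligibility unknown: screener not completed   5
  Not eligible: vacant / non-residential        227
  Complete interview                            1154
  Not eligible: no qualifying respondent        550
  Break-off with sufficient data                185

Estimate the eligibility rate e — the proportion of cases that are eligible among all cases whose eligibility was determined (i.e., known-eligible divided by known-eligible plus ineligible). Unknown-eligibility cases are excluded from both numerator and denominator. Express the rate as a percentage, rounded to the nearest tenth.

75.2%

Eligibility not determined = 5 + 234 = 239
Screened out, ineligible = 550 + 227 = 777
Known eligible = 1154 + 185 + 755 + 261 = 2355
e = 2355 / (2355 + 777) = 2355 / 3132 = 0.7519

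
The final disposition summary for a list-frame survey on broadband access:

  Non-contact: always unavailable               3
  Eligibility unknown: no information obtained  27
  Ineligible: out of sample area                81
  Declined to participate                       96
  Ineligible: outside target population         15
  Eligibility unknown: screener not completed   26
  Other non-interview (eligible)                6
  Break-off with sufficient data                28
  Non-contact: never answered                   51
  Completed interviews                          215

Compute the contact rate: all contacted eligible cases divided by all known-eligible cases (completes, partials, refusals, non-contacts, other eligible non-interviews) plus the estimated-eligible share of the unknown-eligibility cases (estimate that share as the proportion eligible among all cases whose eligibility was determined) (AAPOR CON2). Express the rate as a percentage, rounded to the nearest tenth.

No answer / not reached = 51 + 3 = 54
Unknown if eligible = 26 + 27 = 53
Not eligible = 15 + 81 = 96
Top = 215 + 28 + 96 + 6 = 345
Determined eligible = 215 + 28 + 96 + 54 + 6 = 399
e = 399 / (399 + 96) = 399 / 495 = 0.8061
Estimated eligible among unknowns = 0.8061 × 53 = 42.72
Denominator = 399 + 42.72 = 441.72
CON2 = 345 / 441.72 = 0.7810

78.1%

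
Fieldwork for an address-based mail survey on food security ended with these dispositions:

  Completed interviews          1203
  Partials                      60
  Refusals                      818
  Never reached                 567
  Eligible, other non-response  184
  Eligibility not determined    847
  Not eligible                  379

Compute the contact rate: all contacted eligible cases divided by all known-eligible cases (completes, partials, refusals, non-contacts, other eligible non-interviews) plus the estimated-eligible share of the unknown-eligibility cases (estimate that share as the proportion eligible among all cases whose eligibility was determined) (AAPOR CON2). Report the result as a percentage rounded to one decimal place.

63.3%

Top → 1203 + 60 + 818 + 184 = 2265
Known eligible → 1203 + 60 + 818 + 567 + 184 = 2832
e = 2832 / (2832 + 379) = 2832 / 3211 = 0.8820
e × U → 0.8820 × 847 = 747.05
Denominator → 2832 + 747.05 = 3579.05
CON2 = 2265 / 3579.05 = 0.6328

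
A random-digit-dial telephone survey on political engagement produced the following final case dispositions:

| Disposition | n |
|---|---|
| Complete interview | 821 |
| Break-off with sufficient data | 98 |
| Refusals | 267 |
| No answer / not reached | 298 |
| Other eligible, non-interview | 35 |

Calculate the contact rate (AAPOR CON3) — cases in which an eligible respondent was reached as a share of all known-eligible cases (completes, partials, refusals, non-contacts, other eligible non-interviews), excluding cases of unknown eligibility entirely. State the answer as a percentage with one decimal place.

Num → 821 + 98 + 267 + 35 = 1221
Denom → 821 + 98 + 267 + 298 + 35 = 1519
CON3 = 1221 / 1519 = 0.8038

80.4%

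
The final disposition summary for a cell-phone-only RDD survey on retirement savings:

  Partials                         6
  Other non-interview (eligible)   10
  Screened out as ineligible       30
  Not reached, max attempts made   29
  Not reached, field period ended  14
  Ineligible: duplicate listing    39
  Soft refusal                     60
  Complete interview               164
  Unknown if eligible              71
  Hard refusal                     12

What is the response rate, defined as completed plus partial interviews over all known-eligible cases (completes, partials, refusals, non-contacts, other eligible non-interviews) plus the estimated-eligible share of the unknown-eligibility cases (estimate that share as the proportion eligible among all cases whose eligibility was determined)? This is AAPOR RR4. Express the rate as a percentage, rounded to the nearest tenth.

48.2%

Declined to participate = 12 + 60 = 72
Non-contacts = 14 + 29 = 43
Not eligible = 30 + 39 = 69
Num = 164 + 6 = 170
Determined eligible = 164 + 6 + 72 + 43 + 10 = 295
e = 295 / (295 + 69) = 295 / 364 = 0.8104
Eligible share of unknowns = 0.8104 × 71 = 57.54
Base = 295 + 57.54 = 352.54
RR4 = 170 / 352.54 = 0.4822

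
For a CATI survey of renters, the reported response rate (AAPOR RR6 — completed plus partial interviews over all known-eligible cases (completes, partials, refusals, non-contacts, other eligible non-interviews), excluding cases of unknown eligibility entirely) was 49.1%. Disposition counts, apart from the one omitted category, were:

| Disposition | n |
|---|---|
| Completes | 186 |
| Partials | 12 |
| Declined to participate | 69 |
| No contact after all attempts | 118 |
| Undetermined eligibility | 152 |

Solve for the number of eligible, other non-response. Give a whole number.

18

Num: 186 + 12 = 198
RR6 = 198 / D = 0.491
D = 198 / 0.491 = 403.3
Remaining denominator categories sum to 385
eligible, other non-response = 403.3 − 385 ≈ 18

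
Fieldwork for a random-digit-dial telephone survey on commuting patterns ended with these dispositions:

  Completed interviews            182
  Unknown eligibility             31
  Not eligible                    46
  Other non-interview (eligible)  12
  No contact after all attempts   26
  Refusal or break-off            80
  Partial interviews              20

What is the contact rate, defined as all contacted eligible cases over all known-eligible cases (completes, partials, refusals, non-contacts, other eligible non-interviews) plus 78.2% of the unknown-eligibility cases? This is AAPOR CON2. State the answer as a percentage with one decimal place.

85.4%

Num → 182 + 20 + 80 + 12 = 294
Known eligible → 182 + 20 + 80 + 26 + 12 = 320
Estimated eligible among unknowns → 0.7820 × 31 = 24.24
Base → 320 + 24.24 = 344.24
CON2 = 294 / 344.24 = 0.8541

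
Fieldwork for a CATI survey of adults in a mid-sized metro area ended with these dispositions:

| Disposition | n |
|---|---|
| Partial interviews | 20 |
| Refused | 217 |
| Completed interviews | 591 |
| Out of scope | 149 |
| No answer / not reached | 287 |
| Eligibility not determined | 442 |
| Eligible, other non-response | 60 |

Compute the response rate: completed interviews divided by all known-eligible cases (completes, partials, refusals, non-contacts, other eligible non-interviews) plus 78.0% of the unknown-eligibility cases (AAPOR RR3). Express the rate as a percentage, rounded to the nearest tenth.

38.9%

Numerator: 591
Eligible (known): 591 + 20 + 217 + 287 + 60 = 1175
e × U: 0.7800 × 442 = 344.76
Base: 1175 + 344.76 = 1519.76
RR3 = 591 / 1519.76 = 0.3889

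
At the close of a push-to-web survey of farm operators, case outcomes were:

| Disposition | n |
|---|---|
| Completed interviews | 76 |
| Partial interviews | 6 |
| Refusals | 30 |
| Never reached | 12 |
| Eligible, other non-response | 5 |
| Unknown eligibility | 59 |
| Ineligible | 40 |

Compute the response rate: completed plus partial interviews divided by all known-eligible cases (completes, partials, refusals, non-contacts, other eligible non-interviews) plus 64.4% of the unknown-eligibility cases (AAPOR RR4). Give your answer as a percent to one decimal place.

Numerator → 76 + 6 = 82
Known eligible → 76 + 6 + 30 + 12 + 5 = 129
Estimated eligible among unknowns → 0.6440 × 59 = 38.00
Denom → 129 + 38.00 = 167.00
RR4 = 82 / 167.00 = 0.4910

49.1%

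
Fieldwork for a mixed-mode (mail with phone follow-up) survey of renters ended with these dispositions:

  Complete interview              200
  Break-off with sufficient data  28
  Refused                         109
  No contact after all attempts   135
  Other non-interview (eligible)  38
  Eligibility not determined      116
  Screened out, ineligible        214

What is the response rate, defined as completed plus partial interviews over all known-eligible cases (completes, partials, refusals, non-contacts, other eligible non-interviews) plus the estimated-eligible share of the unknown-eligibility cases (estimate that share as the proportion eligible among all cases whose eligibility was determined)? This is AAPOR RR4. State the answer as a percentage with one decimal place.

Numerator: 200 + 28 = 228
Known eligible: 200 + 28 + 109 + 135 + 38 = 510
e = 510 / (510 + 214) = 510 / 724 = 0.7044
e × U: 0.7044 × 116 = 81.71
Denom: 510 + 81.71 = 591.71
RR4 = 228 / 591.71 = 0.3853

38.5%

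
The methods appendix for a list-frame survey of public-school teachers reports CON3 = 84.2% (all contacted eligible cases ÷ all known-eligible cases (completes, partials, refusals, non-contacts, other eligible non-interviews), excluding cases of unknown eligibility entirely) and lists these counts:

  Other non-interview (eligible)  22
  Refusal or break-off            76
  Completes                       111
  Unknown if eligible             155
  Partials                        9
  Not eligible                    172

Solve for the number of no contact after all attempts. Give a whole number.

41

Numerator → 111 + 9 + 76 + 22 = 218
CON3 = 218 / D = 0.842
D = 218 / 0.842 = 258.9
Other denominator terms total 218
no contact after all attempts = 258.9 − 218 ≈ 41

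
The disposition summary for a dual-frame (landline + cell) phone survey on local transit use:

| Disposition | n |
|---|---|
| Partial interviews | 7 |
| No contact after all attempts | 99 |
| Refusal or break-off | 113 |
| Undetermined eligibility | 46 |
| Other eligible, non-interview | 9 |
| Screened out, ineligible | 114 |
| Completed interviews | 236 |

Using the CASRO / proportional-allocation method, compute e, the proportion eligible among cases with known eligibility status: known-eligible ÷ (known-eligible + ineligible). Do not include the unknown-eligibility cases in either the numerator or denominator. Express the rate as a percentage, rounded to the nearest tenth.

Eligible (known) → 236 + 7 + 113 + 99 + 9 = 464
e = 464 / (464 + 114) = 464 / 578 = 0.8028

80.3%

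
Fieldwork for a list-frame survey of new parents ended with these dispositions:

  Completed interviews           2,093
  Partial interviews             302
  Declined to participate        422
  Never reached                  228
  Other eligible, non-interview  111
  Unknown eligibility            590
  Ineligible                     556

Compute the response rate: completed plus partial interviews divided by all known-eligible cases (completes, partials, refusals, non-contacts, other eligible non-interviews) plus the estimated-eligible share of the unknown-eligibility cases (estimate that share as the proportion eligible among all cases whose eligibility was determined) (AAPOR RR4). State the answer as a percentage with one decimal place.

65.5%

Num = 2093 + 302 = 2395
Determined eligible = 2093 + 302 + 422 + 228 + 111 = 3156
e = 3156 / (3156 + 556) = 3156 / 3712 = 0.8502
Estimated eligible among unknowns = 0.8502 × 590 = 501.62
Base = 3156 + 501.62 = 3657.62
RR4 = 2395 / 3657.62 = 0.6548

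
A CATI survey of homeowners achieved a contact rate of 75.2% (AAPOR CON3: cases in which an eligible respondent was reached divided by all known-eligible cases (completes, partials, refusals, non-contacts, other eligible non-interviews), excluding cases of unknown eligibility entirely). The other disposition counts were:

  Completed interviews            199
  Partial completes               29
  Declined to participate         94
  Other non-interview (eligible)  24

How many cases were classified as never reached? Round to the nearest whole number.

Num → 199 + 29 + 94 + 24 = 346
CON3 = 346 / D = 0.752
D = 346 / 0.752 = 460.1
Rest of base = 346
never reached = 460.1 − 346 ≈ 114

114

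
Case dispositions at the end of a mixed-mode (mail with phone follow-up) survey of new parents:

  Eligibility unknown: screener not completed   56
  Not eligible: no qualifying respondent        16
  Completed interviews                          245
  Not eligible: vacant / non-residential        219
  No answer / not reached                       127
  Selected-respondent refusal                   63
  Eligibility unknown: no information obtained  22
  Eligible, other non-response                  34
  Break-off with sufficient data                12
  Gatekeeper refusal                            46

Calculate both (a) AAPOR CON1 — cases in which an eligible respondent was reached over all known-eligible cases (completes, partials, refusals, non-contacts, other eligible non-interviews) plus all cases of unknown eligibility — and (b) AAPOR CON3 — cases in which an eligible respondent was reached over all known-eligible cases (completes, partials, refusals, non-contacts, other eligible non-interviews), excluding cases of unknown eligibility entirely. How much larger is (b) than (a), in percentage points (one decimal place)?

9.8

Refused = 46 + 63 = 109
Eligibility not determined = 56 + 22 = 78
Ineligible = 16 + 219 = 235
Num → 245 + 12 + 109 + 34 = 400
Denom → 245 + 12 + 109 + 127 + 34 + 78 = 605
CON1 = 400 / 605 = 0.6612
Denom → 245 + 12 + 109 + 127 + 34 = 527
CON3 = 400 / 527 = 0.7590
Difference = 75.90 − 66.12 = 9.78 percentage points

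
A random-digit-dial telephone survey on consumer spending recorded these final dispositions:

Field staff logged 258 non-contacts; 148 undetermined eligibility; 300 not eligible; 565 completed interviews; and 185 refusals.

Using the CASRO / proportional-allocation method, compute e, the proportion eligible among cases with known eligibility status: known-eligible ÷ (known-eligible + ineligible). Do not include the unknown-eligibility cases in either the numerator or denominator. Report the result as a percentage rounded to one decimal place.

Known eligible: 565 + 185 + 258 = 1008
e = 1008 / (1008 + 300) = 1008 / 1308 = 0.7706

77.1%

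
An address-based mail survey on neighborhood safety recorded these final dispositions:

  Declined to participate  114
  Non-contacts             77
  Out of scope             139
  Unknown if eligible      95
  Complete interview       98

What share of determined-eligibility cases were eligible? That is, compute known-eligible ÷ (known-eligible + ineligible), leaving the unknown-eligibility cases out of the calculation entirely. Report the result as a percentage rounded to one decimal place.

Determined eligible = 98 + 114 + 77 = 289
e = 289 / (289 + 139) = 289 / 428 = 0.6752

67.5%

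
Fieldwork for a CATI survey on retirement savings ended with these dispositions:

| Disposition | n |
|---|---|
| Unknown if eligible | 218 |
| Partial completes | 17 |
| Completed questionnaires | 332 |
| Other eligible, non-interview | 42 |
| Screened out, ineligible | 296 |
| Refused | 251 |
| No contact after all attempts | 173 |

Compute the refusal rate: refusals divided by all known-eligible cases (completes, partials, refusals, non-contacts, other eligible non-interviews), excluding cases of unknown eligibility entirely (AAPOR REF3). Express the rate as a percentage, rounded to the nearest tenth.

30.8%

Top: 251
Base: 332 + 17 + 251 + 173 + 42 = 815
REF3 = 251 / 815 = 0.3080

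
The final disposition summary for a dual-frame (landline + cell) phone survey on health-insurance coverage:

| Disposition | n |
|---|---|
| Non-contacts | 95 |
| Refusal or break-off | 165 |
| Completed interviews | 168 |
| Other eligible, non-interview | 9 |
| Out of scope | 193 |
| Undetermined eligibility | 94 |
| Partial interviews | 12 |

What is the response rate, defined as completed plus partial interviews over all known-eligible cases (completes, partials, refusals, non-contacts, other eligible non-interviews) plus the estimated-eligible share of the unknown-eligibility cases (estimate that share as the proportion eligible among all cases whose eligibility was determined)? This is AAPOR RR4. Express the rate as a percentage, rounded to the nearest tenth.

Numerator → 168 + 12 = 180
Known eligible → 168 + 12 + 165 + 95 + 9 = 449
e = 449 / (449 + 193) = 449 / 642 = 0.6994
Estimated eligible among unknowns → 0.6994 × 94 = 65.74
Base → 449 + 65.74 = 514.74
RR4 = 180 / 514.74 = 0.3497

35.0%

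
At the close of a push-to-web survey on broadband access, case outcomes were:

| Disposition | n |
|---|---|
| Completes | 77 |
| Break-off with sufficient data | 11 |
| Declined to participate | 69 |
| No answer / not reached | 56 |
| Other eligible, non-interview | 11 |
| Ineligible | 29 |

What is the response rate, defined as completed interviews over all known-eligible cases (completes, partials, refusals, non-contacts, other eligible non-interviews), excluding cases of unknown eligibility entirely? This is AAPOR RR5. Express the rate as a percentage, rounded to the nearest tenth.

34.4%

Top → 77
Denom → 77 + 11 + 69 + 56 + 11 = 224
RR5 = 77 / 224 = 0.3438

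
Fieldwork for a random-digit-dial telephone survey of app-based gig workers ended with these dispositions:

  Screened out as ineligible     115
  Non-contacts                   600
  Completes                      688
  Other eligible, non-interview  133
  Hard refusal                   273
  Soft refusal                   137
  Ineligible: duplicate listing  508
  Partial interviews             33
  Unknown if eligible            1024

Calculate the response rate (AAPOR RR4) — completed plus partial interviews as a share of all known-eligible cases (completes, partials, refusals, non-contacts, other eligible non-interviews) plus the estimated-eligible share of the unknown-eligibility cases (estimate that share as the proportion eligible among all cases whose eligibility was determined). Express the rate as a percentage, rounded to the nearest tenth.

27.4%

Refused = 273 + 137 = 410
Screened out, ineligible = 115 + 508 = 623
Top = 688 + 33 = 721
Eligible (known) = 688 + 33 + 410 + 600 + 133 = 1864
e = 1864 / (1864 + 623) = 1864 / 2487 = 0.7495
Estimated eligible among unknowns = 0.7495 × 1024 = 767.49
Denom = 1864 + 767.49 = 2631.49
RR4 = 721 / 2631.49 = 0.2740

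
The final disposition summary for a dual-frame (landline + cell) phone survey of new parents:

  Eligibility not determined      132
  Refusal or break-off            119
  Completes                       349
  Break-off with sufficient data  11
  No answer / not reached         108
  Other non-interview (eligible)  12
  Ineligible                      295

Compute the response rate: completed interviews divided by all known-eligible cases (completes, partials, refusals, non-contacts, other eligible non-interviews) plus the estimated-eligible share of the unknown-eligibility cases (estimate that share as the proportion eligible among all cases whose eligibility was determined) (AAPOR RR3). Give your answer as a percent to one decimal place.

50.8%

Num → 349
Eligible (known) → 349 + 11 + 119 + 108 + 12 = 599
e = 599 / (599 + 295) = 599 / 894 = 0.6700
e × U → 0.6700 × 132 = 88.44
Base → 599 + 88.44 = 687.44
RR3 = 349 / 687.44 = 0.5077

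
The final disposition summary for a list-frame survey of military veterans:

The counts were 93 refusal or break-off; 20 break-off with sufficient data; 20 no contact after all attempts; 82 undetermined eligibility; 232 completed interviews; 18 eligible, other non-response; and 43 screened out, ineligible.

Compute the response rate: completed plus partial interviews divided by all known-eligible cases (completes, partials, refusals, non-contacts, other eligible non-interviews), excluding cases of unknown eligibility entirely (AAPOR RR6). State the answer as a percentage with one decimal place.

65.8%

Top → 232 + 20 = 252
Denom → 232 + 20 + 93 + 20 + 18 = 383
RR6 = 252 / 383 = 0.6580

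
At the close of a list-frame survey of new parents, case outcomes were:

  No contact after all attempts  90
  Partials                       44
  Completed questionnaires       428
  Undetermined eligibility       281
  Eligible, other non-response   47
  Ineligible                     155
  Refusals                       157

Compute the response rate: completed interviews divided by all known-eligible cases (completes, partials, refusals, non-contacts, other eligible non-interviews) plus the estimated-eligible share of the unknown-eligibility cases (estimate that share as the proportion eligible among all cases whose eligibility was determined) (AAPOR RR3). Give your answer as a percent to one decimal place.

42.8%

Num: 428
Determined eligible: 428 + 44 + 157 + 90 + 47 = 766
e = 766 / (766 + 155) = 766 / 921 = 0.8317
Estimated eligible among unknowns: 0.8317 × 281 = 233.71
Denom: 766 + 233.71 = 999.71
RR3 = 428 / 999.71 = 0.4281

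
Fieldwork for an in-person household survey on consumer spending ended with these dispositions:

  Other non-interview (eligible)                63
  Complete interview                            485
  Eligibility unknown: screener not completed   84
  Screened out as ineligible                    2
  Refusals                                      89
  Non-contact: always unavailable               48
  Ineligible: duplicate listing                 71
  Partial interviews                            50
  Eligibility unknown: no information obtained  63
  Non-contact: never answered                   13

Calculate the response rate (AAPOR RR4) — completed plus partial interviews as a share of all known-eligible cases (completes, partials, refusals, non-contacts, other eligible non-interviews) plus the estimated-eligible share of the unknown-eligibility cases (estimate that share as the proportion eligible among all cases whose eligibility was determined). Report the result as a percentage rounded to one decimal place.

60.7%

No contact after all attempts = 13 + 48 = 61
Unknown if eligible = 84 + 63 = 147
Not eligible = 2 + 71 = 73
Top = 485 + 50 = 535
Eligible (known) = 485 + 50 + 89 + 61 + 63 = 748
e = 748 / (748 + 73) = 748 / 821 = 0.9111
Estimated eligible among unknowns = 0.9111 × 147 = 133.93
Denom = 748 + 133.93 = 881.93
RR4 = 535 / 881.93 = 0.6066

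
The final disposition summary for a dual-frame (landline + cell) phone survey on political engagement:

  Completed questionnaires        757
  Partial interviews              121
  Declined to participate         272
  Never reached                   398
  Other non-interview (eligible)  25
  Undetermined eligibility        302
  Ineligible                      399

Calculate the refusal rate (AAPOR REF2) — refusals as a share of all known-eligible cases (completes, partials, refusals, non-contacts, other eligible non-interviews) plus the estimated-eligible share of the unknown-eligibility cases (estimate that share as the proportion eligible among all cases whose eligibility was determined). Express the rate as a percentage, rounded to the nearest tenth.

15.0%

Top → 272
Determined eligible → 757 + 121 + 272 + 398 + 25 = 1573
e = 1573 / (1573 + 399) = 1573 / 1972 = 0.7977
e × U → 0.7977 × 302 = 240.91
Denom → 1573 + 240.91 = 1813.91
REF2 = 272 / 1813.91 = 0.1500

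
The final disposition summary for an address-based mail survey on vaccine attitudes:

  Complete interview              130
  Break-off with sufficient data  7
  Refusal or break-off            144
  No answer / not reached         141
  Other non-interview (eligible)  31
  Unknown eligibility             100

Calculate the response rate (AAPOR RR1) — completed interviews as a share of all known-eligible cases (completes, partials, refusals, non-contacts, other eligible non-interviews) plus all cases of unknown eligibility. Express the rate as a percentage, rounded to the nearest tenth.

Top → 130
Denom → 130 + 7 + 144 + 141 + 31 + 100 = 553
RR1 = 130 / 553 = 0.2351

23.5%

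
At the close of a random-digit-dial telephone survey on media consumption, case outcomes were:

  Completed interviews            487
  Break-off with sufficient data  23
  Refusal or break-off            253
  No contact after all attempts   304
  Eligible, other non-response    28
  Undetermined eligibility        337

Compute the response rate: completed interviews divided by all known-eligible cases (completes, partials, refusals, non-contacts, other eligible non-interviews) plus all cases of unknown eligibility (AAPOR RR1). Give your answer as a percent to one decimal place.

34.0%

Numerator: 487
Denom: 487 + 23 + 253 + 304 + 28 + 337 = 1432
RR1 = 487 / 1432 = 0.3401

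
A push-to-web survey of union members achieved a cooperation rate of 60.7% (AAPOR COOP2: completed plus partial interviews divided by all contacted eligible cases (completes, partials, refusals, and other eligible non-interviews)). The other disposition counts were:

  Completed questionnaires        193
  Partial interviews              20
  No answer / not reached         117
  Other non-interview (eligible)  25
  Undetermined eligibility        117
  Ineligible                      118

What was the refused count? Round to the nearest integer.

Numerator → 193 + 20 = 213
COOP2 = 213 / D = 0.607
D = 213 / 0.607 = 350.9
Other denominator terms total 238
refused = 350.9 − 238 ≈ 113

113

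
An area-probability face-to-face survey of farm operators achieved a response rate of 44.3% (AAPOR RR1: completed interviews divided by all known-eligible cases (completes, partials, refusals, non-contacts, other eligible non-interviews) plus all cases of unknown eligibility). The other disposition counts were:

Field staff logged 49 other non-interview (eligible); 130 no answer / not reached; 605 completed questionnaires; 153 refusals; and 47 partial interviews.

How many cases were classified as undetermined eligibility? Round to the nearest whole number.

382

RR1 = 605 / D = 0.443
D = 605 / 0.443 = 1365.7
Remaining denominator categories sum to 984
undetermined eligibility = 1365.7 − 984 ≈ 382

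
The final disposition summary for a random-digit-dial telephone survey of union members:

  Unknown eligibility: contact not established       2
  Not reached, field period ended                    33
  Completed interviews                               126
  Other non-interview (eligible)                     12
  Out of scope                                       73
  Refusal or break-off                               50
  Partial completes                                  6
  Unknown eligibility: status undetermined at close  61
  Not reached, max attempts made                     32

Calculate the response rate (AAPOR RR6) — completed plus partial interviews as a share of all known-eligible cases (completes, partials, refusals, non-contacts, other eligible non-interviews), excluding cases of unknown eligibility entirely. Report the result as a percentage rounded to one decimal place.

No contact after all attempts = 33 + 32 = 65
Unknown if eligible = 2 + 61 = 63
Numerator = 126 + 6 = 132
Base = 126 + 6 + 50 + 65 + 12 = 259
RR6 = 132 / 259 = 0.5097

51.0%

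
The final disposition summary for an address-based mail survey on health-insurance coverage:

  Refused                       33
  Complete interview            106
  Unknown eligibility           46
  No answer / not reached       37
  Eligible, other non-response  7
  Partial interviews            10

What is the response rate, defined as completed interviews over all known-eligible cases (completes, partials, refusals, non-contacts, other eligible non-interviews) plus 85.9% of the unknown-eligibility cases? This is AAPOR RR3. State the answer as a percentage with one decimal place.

Numerator → 106
Determined eligible → 106 + 10 + 33 + 37 + 7 = 193
Eligible share of unknowns → 0.8590 × 46 = 39.51
Base → 193 + 39.51 = 232.51
RR3 = 106 / 232.51 = 0.4559

45.6%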